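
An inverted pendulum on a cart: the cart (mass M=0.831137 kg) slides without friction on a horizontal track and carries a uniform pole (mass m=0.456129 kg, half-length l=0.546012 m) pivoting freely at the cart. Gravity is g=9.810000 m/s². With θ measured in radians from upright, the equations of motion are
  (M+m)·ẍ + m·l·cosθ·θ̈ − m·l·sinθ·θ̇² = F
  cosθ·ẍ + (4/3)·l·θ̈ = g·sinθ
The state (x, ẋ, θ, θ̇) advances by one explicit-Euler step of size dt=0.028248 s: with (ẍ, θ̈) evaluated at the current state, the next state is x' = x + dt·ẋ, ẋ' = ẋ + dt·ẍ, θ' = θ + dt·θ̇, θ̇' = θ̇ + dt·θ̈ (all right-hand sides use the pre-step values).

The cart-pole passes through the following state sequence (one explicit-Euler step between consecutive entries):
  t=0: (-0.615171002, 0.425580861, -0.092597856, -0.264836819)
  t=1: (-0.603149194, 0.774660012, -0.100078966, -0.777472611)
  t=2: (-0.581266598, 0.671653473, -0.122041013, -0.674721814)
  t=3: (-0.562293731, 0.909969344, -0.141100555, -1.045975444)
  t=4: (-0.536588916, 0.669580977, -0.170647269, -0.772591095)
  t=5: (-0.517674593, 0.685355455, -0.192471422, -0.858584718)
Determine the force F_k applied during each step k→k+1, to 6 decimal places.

step 0→1:
  ẍ = (ẋ'−ẋ)/dt = (0.774660012−0.425580861)/0.028248 = 12.357659
  θ̈ = (θ̇'−θ̇)/dt = (-0.777472611−-0.264836819)/0.028248 = -18.147685
  sinθ=-0.092466, cosθ=0.995716
  F = (M+m)·ẍ + m·l·cosθ·θ̈ − m·l·sinθ·θ̇² = 15.907594 + -4.500352 − -0.001615 = 11.408857
step 1→2:
  ẍ = (ẋ'−ẋ)/dt = (0.671653473−0.774660012)/0.028248 = -3.646507
  θ̈ = (θ̇'−θ̇)/dt = (-0.674721814−-0.777472611)/0.028248 = 3.637454
  sinθ=-0.099912, cosθ=0.994996
  F = (M+m)·ẍ + m·l·cosθ·θ̈ − m·l·sinθ·θ̇² = -4.694025 + 0.901382 − -0.015041 = -3.777602
step 2→3:
  ẍ = (ẋ'−ẋ)/dt = (0.909969344−0.671653473)/0.028248 = 8.436557
  θ̈ = (θ̇'−θ̇)/dt = (-1.045975444−-0.674721814)/0.028248 = -13.142652
  sinθ=-0.121738, cosθ=0.992562
  F = (M+m)·ẍ + m·l·cosθ·θ̈ − m·l·sinθ·θ̇² = 10.860093 + -3.248857 − -0.013803 = 7.625039
step 3→4:
  ẍ = (ẋ'−ẋ)/dt = (0.669580977−0.909969344)/0.028248 = -8.509925
  θ̈ = (θ̇'−θ̇)/dt = (-0.772591095−-1.045975444)/0.028248 = 9.678007
  sinθ=-0.140633, cosθ=0.990062
  F = (M+m)·ẍ + m·l·cosθ·θ̈ − m·l·sinθ·θ̇² = -10.954537 + 2.386372 − -0.038319 = -8.529846
step 4→5:
  ẍ = (ẋ'−ẋ)/dt = (0.685355455−0.669580977)/0.028248 = 0.558428
  θ̈ = (θ̇'−θ̇)/dt = (-0.858584718−-0.772591095)/0.028248 = -3.044238
  sinθ=-0.169820, cosθ=0.985475
  F = (M+m)·ẍ + m·l·cosθ·θ̈ − m·l·sinθ·θ̇² = 0.718846 + -0.747161 − -0.025245 = -0.003070

F_0 = 11.408857 N
F_1 = -3.777602 N
F_2 = 7.625039 N
F_3 = -8.529846 N
F_4 = -0.003070 N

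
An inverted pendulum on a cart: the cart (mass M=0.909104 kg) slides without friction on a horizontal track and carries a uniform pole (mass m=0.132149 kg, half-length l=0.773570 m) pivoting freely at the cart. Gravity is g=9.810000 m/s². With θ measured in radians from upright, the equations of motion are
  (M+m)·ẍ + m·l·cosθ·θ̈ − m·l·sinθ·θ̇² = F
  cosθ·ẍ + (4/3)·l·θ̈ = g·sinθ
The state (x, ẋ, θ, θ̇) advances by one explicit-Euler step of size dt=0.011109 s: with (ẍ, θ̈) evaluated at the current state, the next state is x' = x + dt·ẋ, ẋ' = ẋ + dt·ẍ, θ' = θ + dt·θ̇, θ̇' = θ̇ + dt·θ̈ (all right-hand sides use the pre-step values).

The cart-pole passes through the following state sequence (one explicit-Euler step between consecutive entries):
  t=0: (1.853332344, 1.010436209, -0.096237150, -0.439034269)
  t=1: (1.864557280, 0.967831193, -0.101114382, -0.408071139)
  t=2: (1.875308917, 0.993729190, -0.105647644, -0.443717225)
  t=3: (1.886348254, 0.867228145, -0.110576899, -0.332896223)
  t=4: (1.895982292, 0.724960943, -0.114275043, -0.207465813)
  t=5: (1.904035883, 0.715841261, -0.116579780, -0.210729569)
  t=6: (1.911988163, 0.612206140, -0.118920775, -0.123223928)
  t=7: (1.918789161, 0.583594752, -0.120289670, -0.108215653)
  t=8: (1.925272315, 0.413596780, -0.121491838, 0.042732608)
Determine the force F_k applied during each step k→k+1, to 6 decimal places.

F_0 = -3.707891 N
F_1 = 2.102808 N
F_2 = -10.840790 N
F_3 = -12.186359 N
F_4 = -0.884129 N
F_5 = -8.913479 N
F_6 = -2.544445 N
F_7 = -14.554856 N

step 0→1:
  ẍ = (ẋ'−ẋ)/dt = (0.967831193−1.010436209)/0.011109 = -3.835180
  θ̈ = (θ̇'−θ̇)/dt = (-0.408071139−-0.439034269)/0.011109 = 2.787211
  sinθ=-0.096089, cosθ=0.995373
  F = (M+m)·ẍ + m·l·cosθ·θ̈ − m·l·sinθ·θ̇² = -3.993393 + 0.283608 − -0.001893 = -3.707891
step 1→2:
  ẍ = (ẋ'−ẋ)/dt = (0.993729190−0.967831193)/0.011109 = 2.331263
  θ̈ = (θ̇'−θ̇)/dt = (-0.443717225−-0.408071139)/0.011109 = -3.208757
  sinθ=-0.100942, cosθ=0.994892
  F = (M+m)·ẍ + m·l·cosθ·θ̈ − m·l·sinθ·θ̇² = 2.427434 + -0.326345 − -0.001718 = 2.102808
step 2→3:
  ẍ = (ẋ'−ẋ)/dt = (0.867228145−0.993729190)/0.011109 = -11.387258
  θ̈ = (θ̇'−θ̇)/dt = (-0.332896223−-0.443717225)/0.011109 = 9.975786
  sinθ=-0.105451, cosθ=0.994424
  F = (M+m)·ẍ + m·l·cosθ·θ̈ − m·l·sinθ·θ̇² = -11.857016 + 1.014104 − -0.002122 = -10.840790
step 3→4:
  ẍ = (ẋ'−ẋ)/dt = (0.724960943−0.867228145)/0.011109 = -12.806481
  θ̈ = (θ̇'−θ̇)/dt = (-0.207465813−-0.332896223)/0.011109 = 11.290882
  sinθ=-0.110352, cosθ=0.993893
  F = (M+m)·ẍ + m·l·cosθ·θ̈ − m·l·sinθ·θ̇² = -13.334787 + 1.147178 − -0.001250 = -12.186359
step 4→5:
  ẍ = (ẋ'−ẋ)/dt = (0.715841261−0.724960943)/0.011109 = -0.820927
  θ̈ = (θ̇'−θ̇)/dt = (-0.210729569−-0.207465813)/0.011109 = -0.293794
  sinθ=-0.114026, cosθ=0.993478
  F = (M+m)·ẍ + m·l·cosθ·θ̈ − m·l·sinθ·θ̇² = -0.854793 + -0.029838 − -0.000502 = -0.884129
step 5→6:
  ẍ = (ẋ'−ẋ)/dt = (0.612206140−0.715841261)/0.011109 = -9.328933
  θ̈ = (θ̇'−θ̇)/dt = (-0.123223928−-0.210729569)/0.011109 = 7.877004
  sinθ=-0.116316, cosθ=0.993212
  F = (M+m)·ẍ + m·l·cosθ·θ̈ − m·l·sinθ·θ̇² = -9.713780 + 0.799773 − -0.000528 = -8.913479
step 6→7:
  ẍ = (ẋ'−ẋ)/dt = (0.583594752−0.612206140)/0.011109 = -2.575514
  θ̈ = (θ̇'−θ̇)/dt = (-0.108215653−-0.123223928)/0.011109 = 1.351002
  sinθ=-0.118641, cosθ=0.992937
  F = (M+m)·ẍ + m·l·cosθ·θ̈ − m·l·sinθ·θ̇² = -2.681762 + 0.137133 − -0.000184 = -2.544445
step 7→8:
  ẍ = (ẋ'−ẋ)/dt = (0.413596780−0.583594752)/0.011109 = -15.302725
  θ̈ = (θ̇'−θ̇)/dt = (0.042732608−-0.108215653)/0.011109 = 13.587925
  sinθ=-0.120000, cosθ=0.992774
  F = (M+m)·ẍ + m·l·cosθ·θ̈ − m·l·sinθ·θ̇² = -15.934008 + 1.379009 − -0.000144 = -14.554856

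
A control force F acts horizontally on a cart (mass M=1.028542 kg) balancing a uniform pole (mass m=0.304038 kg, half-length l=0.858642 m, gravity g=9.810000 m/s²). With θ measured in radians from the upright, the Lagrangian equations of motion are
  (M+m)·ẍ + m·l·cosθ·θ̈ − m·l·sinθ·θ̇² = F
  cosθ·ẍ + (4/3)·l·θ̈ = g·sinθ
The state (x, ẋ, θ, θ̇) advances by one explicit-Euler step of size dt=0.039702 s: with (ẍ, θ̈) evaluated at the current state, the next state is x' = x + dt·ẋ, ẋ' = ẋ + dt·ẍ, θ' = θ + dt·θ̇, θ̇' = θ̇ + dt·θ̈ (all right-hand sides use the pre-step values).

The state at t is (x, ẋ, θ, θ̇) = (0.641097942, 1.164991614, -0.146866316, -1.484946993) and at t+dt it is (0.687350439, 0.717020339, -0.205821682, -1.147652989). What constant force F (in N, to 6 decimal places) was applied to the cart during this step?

ẍ = (ẋ'−ẋ)/dt = (0.717020339−1.164991614)/0.039702 = -11.283343
θ̈ = (θ̇'−θ̇)/dt = (-1.147652989−-1.484946993)/0.039702 = 8.495643
sinθ=-0.146339, cosθ=0.989235
F = (M+m)·ẍ + m·l·cosθ·θ̈ − m·l·sinθ·θ̇² = -15.035957 + 2.193994 − -0.084241 = -12.757722

F = -12.757722 N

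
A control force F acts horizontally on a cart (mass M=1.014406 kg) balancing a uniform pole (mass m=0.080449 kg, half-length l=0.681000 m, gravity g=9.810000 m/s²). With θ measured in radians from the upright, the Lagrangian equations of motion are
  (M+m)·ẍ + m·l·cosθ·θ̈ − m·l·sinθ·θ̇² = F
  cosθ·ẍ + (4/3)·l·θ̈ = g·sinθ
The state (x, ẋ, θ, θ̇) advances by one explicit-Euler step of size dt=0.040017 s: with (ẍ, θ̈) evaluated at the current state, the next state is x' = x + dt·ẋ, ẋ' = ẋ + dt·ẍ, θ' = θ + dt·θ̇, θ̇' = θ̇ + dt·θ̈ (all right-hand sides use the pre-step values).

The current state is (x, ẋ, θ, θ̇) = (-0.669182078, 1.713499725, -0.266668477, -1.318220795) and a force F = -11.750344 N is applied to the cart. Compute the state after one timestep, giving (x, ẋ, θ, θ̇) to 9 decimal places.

(-0.600612960, 1.265639293, -0.319419719, -0.956346812)

sinθ=-0.263519137, cosθ=0.964654168
temp = (F + m·l·θ̇²·sinθ)/(M+m) = (-11.750344 + -0.025087434)/1.094855 = -10.755242871
θ̈ = (g·sinθ − cosθ·temp)/(l·(4/3 − m·cos²θ/(M+m))) = 9.043006289
ẍ = temp − m·l·θ̈·cosθ/(M+m) = -11.191754315
Euler: x'=-0.669182078+0.040017·1.713499725=-0.600612960, ẋ'=1.713499725+0.040017·-11.191754315=1.265639293
       θ'=-0.266668477+0.040017·-1.318220795=-0.319419719, θ̇'=-1.318220795+0.040017·9.043006289=-0.956346812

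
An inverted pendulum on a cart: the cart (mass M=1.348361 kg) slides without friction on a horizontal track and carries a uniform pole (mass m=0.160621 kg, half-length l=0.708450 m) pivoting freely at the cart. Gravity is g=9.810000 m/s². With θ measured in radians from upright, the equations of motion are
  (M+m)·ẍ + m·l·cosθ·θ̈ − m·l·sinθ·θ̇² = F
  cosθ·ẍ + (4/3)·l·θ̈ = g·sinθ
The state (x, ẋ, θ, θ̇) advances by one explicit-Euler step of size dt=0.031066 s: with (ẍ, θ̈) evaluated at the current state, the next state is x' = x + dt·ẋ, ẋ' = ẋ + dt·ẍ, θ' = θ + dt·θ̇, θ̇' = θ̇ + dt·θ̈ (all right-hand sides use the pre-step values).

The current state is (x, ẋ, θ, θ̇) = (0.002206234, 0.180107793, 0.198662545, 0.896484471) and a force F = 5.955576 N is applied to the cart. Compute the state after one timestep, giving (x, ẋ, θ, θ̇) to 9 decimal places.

sinθ=0.197358359, cosθ=0.980331412
temp = (F + m·l·θ̇²·sinθ)/(M+m) = (5.955576 + 0.018048977)/1.508982 = 3.958711885
θ̈ = (g·sinθ − cosθ·temp)/(l·(4/3 − m·cos²θ/(M+m))) = -2.229908059
ẍ = temp − m·l·θ̈·cosθ/(M+m) = 4.123561276
Euler: x'=0.002206234+0.031066·0.180107793=0.007801463, ẋ'=0.180107793+0.031066·4.123561276=0.308210348
       θ'=0.198662545+0.031066·0.896484471=0.226512732, θ̇'=0.896484471+0.031066·-2.229908059=0.827210147

(0.007801463, 0.308210348, 0.226512732, 0.827210147)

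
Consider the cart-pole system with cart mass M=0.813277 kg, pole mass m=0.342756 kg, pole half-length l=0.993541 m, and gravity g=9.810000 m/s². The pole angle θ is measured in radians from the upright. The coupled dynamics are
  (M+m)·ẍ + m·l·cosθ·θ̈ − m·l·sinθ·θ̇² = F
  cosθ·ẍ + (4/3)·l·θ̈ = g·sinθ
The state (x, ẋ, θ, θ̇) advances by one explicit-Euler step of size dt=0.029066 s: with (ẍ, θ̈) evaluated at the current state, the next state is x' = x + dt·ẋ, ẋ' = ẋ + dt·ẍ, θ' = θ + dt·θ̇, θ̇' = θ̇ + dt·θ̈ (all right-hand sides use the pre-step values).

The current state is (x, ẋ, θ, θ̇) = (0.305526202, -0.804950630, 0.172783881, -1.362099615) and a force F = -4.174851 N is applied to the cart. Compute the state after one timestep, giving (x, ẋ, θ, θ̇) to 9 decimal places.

sinθ=0.171925441, cosθ=0.985109965
temp = (F + m·l·θ̇²·sinθ)/(M+m) = (-4.174851 + 0.108624739)/1.156033 = -3.517396355
θ̈ = (g·sinθ − cosθ·temp)/(l·(4/3 − m·cos²θ/(M+m))) = 4.958953614
ẍ = temp − m·l·θ̈·cosθ/(M+m) = -4.956444706
Euler: x'=0.305526202+0.029066·-0.804950630=0.282129507, ẋ'=-0.804950630+0.029066·-4.956444706=-0.949014652
       θ'=0.172783881+0.029066·-1.362099615=0.133193094, θ̇'=-1.362099615+0.029066·4.958953614=-1.217962669

(0.282129507, -0.949014652, 0.133193094, -1.217962669)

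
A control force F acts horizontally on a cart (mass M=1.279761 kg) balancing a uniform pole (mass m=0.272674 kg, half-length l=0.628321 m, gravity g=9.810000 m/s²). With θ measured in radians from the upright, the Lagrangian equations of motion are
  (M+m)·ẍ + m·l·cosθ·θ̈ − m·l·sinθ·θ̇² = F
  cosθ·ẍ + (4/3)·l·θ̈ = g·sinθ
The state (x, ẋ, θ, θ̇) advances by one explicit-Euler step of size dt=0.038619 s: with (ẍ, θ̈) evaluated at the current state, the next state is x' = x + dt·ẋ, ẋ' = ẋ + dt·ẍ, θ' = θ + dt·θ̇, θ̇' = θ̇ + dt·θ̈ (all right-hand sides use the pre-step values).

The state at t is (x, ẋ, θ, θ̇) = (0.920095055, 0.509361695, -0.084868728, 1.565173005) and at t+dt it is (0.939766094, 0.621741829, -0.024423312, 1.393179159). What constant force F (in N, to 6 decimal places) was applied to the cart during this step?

ẍ = (ẋ'−ẋ)/dt = (0.621741829−0.509361695)/0.038619 = 2.909970
θ̈ = (θ̇'−θ̇)/dt = (1.393179159−1.565173005)/0.038619 = -4.453607
sinθ=-0.084767, cosθ=0.996401
F = (M+m)·ẍ + m·l·cosθ·θ̈ − m·l·sinθ·θ̇² = 4.517539 + -0.760276 − -0.035578 = 3.792841

F = 3.792841 N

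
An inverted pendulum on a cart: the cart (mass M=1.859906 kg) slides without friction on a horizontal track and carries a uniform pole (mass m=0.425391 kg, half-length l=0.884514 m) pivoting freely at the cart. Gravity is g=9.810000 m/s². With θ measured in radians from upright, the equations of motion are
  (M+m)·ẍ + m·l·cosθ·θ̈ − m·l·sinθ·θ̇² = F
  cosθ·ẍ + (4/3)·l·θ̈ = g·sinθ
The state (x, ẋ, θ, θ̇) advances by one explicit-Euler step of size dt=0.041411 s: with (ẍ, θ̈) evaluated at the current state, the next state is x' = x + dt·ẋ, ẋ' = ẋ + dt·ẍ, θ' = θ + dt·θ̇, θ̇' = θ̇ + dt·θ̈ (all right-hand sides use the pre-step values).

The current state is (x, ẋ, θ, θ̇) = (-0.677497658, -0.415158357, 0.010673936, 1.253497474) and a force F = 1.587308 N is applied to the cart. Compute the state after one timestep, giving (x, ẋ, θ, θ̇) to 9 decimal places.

(-0.694689781, -0.382299523, 0.062582520, 1.229313986)

sinθ=0.010673733, cosθ=0.999943034
temp = (F + m·l·θ̇²·sinθ)/(M+m) = (1.587308 + 0.006310391)/2.285297 = 0.697335353
θ̈ = (g·sinθ − cosθ·temp)/(l·(4/3 − m·cos²θ/(M+m))) = -0.583987055
ẍ = temp − m·l·θ̈·cosθ/(M+m) = 0.793480826
Euler: x'=-0.677497658+0.041411·-0.415158357=-0.694689781, ẋ'=-0.415158357+0.041411·0.793480826=-0.382299523
       θ'=0.010673936+0.041411·1.253497474=0.062582520, θ̇'=1.253497474+0.041411·-0.583987055=1.229313986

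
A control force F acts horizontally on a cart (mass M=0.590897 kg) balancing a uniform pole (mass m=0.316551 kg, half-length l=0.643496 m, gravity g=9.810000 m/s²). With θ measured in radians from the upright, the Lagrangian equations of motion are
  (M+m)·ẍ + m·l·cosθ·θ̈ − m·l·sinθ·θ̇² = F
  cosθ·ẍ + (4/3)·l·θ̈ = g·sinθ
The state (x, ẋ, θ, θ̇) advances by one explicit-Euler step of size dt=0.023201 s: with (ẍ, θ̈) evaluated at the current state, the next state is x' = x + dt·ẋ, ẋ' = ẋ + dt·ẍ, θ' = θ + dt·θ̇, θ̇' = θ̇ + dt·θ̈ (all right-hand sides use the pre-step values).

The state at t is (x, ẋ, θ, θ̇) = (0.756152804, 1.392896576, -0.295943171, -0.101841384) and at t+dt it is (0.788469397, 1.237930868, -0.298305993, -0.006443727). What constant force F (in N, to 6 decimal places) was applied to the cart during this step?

F = -5.259315 N

ẍ = (ẋ'−ẋ)/dt = (1.237930868−1.392896576)/0.023201 = -6.679268
θ̈ = (θ̇'−θ̇)/dt = (-0.006443727−-0.101841384)/0.023201 = 4.111791
sinθ=-0.291642, cosθ=0.956527
F = (M+m)·ẍ + m·l·cosθ·θ̈ − m·l·sinθ·θ̇² = -6.061089 + 0.801158 − -0.000616 = -5.259315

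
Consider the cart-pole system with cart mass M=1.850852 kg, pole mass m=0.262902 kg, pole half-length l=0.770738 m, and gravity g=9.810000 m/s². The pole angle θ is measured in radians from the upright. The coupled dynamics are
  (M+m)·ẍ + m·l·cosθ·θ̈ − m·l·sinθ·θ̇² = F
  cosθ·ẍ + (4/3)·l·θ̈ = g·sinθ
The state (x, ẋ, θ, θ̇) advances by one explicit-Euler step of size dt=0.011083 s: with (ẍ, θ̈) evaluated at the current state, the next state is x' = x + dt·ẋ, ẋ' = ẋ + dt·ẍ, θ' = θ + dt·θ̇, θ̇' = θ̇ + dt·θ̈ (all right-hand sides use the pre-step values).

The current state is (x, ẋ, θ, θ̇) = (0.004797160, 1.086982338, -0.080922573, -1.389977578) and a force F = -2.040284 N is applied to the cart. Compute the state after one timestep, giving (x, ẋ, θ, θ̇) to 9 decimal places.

sinθ=-0.080834282, cosθ=0.996727555
temp = (F + m·l·θ̇²·sinθ)/(M+m) = (-2.040284 + -0.031645491)/2.113754 = -0.980213161
θ̈ = (g·sinθ − cosθ·temp)/(l·(4/3 − m·cos²θ/(M+m))) = 0.197359694
ẍ = temp − m·l·θ̈·cosθ/(M+m) = -0.999070533
Euler: x'=0.004797160+0.011083·1.086982338=0.016844185, ẋ'=1.086982338+0.011083·-0.999070533=1.075909639
       θ'=-0.080922573+0.011083·-1.389977578=-0.096327694, θ̇'=-1.389977578+0.011083·0.197359694=-1.387790241

(0.016844185, 1.075909639, -0.096327694, -1.387790241)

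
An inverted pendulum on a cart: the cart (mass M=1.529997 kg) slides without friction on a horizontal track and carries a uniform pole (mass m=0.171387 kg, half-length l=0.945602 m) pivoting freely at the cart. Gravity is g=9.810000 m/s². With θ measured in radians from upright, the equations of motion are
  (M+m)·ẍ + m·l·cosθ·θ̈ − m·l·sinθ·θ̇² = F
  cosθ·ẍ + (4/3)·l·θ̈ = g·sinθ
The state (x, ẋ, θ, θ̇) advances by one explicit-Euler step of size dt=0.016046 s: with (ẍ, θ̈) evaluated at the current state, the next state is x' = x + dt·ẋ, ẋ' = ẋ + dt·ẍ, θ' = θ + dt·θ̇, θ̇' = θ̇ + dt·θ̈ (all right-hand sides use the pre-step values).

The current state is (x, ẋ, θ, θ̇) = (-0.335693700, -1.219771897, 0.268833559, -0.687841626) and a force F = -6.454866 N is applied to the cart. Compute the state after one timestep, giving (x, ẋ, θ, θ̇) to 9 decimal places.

sinθ=0.265607074, cosθ=0.964081367
temp = (F + m·l·θ̇²·sinθ)/(M+m) = (-6.454866 + 0.020365862)/1.701384 = -3.781921152
θ̈ = (g·sinθ − cosθ·temp)/(l·(4/3 − m·cos²θ/(M+m))) = 5.332980909
ẍ = temp − m·l·θ̈·cosθ/(M+m) = -4.271663471
Euler: x'=-0.335693700+0.016046·-1.219771897=-0.355266160, ẋ'=-1.219771897+0.016046·-4.271663471=-1.288315009
       θ'=0.268833559+0.016046·-0.687841626=0.257796452, θ̇'=-0.687841626+0.016046·5.332980909=-0.602268614

(-0.355266160, -1.288315009, 0.257796452, -0.602268614)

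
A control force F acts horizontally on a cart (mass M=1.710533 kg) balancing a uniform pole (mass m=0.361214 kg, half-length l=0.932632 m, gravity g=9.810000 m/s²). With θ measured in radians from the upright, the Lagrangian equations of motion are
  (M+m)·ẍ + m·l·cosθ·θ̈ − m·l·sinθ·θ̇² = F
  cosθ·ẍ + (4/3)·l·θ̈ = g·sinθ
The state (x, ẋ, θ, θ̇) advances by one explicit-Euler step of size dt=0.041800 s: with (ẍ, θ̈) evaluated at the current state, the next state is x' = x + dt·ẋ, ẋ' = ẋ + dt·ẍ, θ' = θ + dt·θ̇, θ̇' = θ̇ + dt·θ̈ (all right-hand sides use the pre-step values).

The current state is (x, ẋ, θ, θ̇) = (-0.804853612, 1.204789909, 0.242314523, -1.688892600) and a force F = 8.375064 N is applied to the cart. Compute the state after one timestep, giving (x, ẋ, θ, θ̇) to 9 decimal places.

(-0.754493394, 1.388577632, 0.171718812, -1.753246693)

sinθ=0.239950172, cosθ=0.970785205
temp = (F + m·l·θ̇²·sinθ)/(M+m) = (8.375064 + 0.230568523)/2.071747 = 4.153804747
θ̈ = (g·sinθ − cosθ·temp)/(l·(4/3 − m·cos²θ/(M+m))) = -1.539571602
ẍ = temp − m·l·θ̈·cosθ/(M+m) = 4.396835487
Euler: x'=-0.804853612+0.041800·1.204789909=-0.754493394, ẋ'=1.204789909+0.041800·4.396835487=1.388577632
       θ'=0.242314523+0.041800·-1.688892600=0.171718812, θ̇'=-1.688892600+0.041800·-1.539571602=-1.753246693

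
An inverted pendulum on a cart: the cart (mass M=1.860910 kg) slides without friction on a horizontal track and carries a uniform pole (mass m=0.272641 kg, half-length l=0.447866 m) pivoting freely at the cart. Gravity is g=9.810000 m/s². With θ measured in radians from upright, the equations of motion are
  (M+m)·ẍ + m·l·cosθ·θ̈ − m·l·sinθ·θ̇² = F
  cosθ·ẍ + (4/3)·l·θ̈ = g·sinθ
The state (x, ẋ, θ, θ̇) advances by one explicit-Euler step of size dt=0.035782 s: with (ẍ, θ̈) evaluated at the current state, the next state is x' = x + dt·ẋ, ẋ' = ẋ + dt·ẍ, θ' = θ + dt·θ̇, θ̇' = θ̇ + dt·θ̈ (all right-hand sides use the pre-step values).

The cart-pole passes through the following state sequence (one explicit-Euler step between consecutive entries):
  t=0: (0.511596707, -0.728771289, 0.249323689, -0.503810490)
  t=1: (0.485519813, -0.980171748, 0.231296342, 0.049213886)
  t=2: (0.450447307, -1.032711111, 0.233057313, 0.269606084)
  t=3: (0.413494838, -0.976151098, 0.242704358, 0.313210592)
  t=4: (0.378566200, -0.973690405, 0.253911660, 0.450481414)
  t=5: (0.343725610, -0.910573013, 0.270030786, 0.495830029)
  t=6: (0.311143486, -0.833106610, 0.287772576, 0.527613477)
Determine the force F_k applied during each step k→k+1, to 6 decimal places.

F_0 = -13.168895 N
F_1 = -2.400736 N
F_2 = 3.515197 N
F_3 = 0.598553 N
F_4 = 3.907028 N
F_5 = 4.715564 N

step 0→1:
  ẍ = (ẋ'−ẋ)/dt = (-0.980171748−-0.728771289)/0.035782 = -7.025892
  θ̈ = (θ̇'−θ̇)/dt = (0.049213886−-0.503810490)/0.035782 = 15.455379
  sinθ=0.246749, cosθ=0.969080
  F = (M+m)·ẍ + m·l·cosθ·θ̈ − m·l·sinθ·θ̇² = -14.990098 + 1.828851 − 0.007648 = -13.168895
step 1→2:
  ẍ = (ẋ'−ẋ)/dt = (-1.032711111−-0.980171748)/0.035782 = -1.468318
  θ̈ = (θ̇'−θ̇)/dt = (0.269606084−0.049213886)/0.035782 = 6.159304
  sinθ=0.229240, cosθ=0.973370
  F = (M+m)·ẍ + m·l·cosθ·θ̈ − m·l·sinθ·θ̇² = -3.132732 + 0.732064 − 0.000068 = -2.400736
step 2→3:
  ẍ = (ẋ'−ẋ)/dt = (-0.976151098−-1.032711111)/0.035782 = 1.580683
  θ̈ = (θ̇'−θ̇)/dt = (0.313210592−0.269606084)/0.035782 = 1.218616
  sinθ=0.230953, cosθ=0.972965
  F = (M+m)·ẍ + m·l·cosθ·θ̈ − m·l·sinθ·θ̇² = 3.372469 + 0.144778 − 0.002050 = 3.515197
step 3→4:
  ẍ = (ẋ'−ẋ)/dt = (-0.973690405−-0.976151098)/0.035782 = 0.068769
  θ̈ = (θ̇'−θ̇)/dt = (0.450481414−0.313210592)/0.035782 = 3.836309
  sinθ=0.240329, cosθ=0.970692
  F = (M+m)·ẍ + m·l·cosθ·θ̈ − m·l·sinθ·θ̇² = 0.146722 + 0.454710 − 0.002879 = 0.598553
step 4→5:
  ẍ = (ẋ'−ẋ)/dt = (-0.910573013−-0.973690405)/0.035782 = 1.763943
  θ̈ = (θ̇'−θ̇)/dt = (0.495830029−0.450481414)/0.035782 = 1.267358
  sinθ=0.251192, cosθ=0.967937
  F = (M+m)·ẍ + m·l·cosθ·θ̈ − m·l·sinθ·θ̇² = 3.763461 + 0.149791 − 0.006224 = 3.907028
step 5→6:
  ẍ = (ẋ'−ẋ)/dt = (-0.833106610−-0.910573013)/0.035782 = 2.164955
  θ̈ = (θ̇'−θ̇)/dt = (0.527613477−0.495830029)/0.035782 = 0.888252
  sinθ=0.266761, cosθ=0.963763
  F = (M+m)·ẍ + m·l·cosθ·θ̈ − m·l·sinθ·θ̇² = 4.619041 + 0.104531 − 0.008008 = 4.715564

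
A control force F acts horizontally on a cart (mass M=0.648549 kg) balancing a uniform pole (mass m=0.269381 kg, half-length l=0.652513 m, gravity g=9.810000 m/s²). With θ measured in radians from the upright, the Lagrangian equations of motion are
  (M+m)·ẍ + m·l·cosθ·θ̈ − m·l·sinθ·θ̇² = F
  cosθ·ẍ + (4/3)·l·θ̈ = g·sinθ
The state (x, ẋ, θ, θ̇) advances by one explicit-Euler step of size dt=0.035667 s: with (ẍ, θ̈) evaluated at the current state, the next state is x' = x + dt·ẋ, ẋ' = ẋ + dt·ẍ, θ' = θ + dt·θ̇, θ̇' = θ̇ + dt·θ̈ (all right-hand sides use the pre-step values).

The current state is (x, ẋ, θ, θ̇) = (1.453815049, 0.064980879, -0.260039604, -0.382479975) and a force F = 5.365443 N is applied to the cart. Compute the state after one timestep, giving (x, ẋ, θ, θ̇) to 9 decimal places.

sinθ=-0.257118825, cosθ=0.966379796
temp = (F + m·l·θ̇²·sinθ)/(M+m) = (5.365443 + -0.006611613)/0.917930 = 5.837952118
θ̈ = (g·sinθ − cosθ·temp)/(l·(4/3 − m·cos²θ/(M+m))) = -11.811593410
ẍ = temp − m·l·θ̈·cosθ/(M+m) = 8.023714241
Euler: x'=1.453815049+0.035667·0.064980879=1.456132722, ẋ'=0.064980879+0.035667·8.023714241=0.351162695
       θ'=-0.260039604+0.035667·-0.382479975=-0.273681517, θ̇'=-0.382479975+0.035667·-11.811593410=-0.803764077

(1.456132722, 0.351162695, -0.273681517, -0.803764077)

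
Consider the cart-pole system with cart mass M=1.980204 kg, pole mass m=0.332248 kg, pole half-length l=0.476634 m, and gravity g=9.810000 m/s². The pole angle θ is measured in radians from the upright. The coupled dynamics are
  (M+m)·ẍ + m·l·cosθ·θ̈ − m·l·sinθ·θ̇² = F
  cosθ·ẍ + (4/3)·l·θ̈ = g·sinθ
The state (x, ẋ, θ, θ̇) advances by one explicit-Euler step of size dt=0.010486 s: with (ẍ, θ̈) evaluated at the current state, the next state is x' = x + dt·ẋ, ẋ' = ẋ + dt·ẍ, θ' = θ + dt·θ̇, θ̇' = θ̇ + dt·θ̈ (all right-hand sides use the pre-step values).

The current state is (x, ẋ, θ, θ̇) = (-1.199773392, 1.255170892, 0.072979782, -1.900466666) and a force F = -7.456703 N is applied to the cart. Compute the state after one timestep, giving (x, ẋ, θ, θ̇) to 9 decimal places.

(-1.186611670, 1.216607444, 0.053051489, -1.828144829)

sinθ=0.072915017, cosθ=0.997338157
temp = (F + m·l·θ̇²·sinθ)/(M+m) = (-7.456703 + 0.041704689)/2.312452 = -3.206552314
θ̈ = (g·sinθ − cosθ·temp)/(l·(4/3 − m·cos²θ/(M+m))) = 6.896990010
ẍ = temp − m·l·θ̈·cosθ/(M+m) = -3.677612825
Euler: x'=-1.199773392+0.010486·1.255170892=-1.186611670, ẋ'=1.255170892+0.010486·-3.677612825=1.216607444
       θ'=0.072979782+0.010486·-1.900466666=0.053051489, θ̇'=-1.900466666+0.010486·6.896990010=-1.828144829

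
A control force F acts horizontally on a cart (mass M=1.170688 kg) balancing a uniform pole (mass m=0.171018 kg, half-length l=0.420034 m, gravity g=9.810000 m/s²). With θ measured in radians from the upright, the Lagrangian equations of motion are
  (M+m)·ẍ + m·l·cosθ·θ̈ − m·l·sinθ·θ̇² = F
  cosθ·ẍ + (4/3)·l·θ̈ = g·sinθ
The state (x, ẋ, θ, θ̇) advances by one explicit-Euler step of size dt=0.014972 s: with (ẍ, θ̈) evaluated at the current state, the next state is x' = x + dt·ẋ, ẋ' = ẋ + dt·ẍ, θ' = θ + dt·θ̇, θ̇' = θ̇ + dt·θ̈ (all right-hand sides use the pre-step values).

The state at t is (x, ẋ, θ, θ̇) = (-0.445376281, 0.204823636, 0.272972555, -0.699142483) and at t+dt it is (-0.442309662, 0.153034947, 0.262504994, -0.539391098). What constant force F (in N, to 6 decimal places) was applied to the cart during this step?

ẍ = (ẋ'−ẋ)/dt = (0.153034947−0.204823636)/0.014972 = -3.459036
θ̈ = (θ̇'−θ̇)/dt = (-0.539391098−-0.699142483)/0.014972 = 10.670010
sinθ=0.269595, cosθ=0.962974
F = (M+m)·ẍ + m·l·cosθ·θ̈ − m·l·sinθ·θ̇² = -4.641010 + 0.738084 − 0.009466 = -3.912392

F = -3.912392 N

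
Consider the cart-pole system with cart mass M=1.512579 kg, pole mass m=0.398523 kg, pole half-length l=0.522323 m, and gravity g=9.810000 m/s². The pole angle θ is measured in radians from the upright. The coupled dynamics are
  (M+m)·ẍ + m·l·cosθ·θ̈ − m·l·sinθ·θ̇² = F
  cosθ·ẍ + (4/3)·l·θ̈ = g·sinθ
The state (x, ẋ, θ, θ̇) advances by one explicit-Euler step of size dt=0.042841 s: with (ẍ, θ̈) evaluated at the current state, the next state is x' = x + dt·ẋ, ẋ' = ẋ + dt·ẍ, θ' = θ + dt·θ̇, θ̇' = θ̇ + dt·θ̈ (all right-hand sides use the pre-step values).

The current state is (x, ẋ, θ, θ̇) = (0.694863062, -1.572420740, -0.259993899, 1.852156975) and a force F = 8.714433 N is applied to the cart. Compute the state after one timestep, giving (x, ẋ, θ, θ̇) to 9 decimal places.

sinθ=-0.257074656, cosθ=0.966391547
temp = (F + m·l·θ̇²·sinθ)/(M+m) = (8.714433 + -0.183572401)/1.911102 = 4.463843688
θ̈ = (g·sinθ − cosθ·temp)/(l·(4/3 − m·cos²θ/(M+m))) = -11.494238505
ẍ = temp − m·l·θ̈·cosθ/(M+m) = 5.673722861
Euler: x'=0.694863062+0.042841·-1.572420740=0.627498985, ẋ'=-1.572420740+0.042841·5.673722861=-1.329352779
       θ'=-0.259993899+0.042841·1.852156975=-0.180645642, θ̇'=1.852156975+0.042841·-11.494238505=1.359732303

(0.627498985, -1.329352779, -0.180645642, 1.359732303)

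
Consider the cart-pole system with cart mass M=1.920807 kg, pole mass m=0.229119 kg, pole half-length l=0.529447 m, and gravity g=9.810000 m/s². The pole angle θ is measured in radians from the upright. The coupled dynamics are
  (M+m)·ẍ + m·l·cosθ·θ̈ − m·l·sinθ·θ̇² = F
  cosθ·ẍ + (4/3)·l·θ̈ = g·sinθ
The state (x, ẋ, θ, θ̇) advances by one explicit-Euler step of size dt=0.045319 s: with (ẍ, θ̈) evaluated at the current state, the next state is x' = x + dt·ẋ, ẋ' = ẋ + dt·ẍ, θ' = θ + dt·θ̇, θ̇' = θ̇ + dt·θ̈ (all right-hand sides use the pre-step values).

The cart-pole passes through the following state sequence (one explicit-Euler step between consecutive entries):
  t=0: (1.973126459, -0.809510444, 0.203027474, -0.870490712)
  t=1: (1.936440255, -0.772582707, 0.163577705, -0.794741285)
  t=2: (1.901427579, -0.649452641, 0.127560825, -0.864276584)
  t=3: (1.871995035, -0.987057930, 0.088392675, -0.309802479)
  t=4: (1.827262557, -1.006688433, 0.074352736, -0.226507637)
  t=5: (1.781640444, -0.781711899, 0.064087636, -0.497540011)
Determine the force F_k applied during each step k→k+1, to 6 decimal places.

F_0 = 1.931907 N
F_1 = 5.645151 N
F_2 = -14.555353 N
F_3 = -0.710209 N
F_4 = 9.948914 N

step 0→1:
  ẍ = (ẋ'−ẋ)/dt = (-0.772582707−-0.809510444)/0.045319 = 0.814840
  θ̈ = (θ̇'−θ̇)/dt = (-0.794741285−-0.870490712)/0.045319 = 1.671472
  sinθ=0.201636, cosθ=0.979461
  F = (M+m)·ẍ + m·l·cosθ·θ̈ − m·l·sinθ·θ̇² = 1.751846 + 0.198596 − 0.018534 = 1.931907
step 1→2:
  ẍ = (ẋ'−ẋ)/dt = (-0.649452641−-0.772582707)/0.045319 = 2.716963
  θ̈ = (θ̇'−θ̇)/dt = (-0.864276584−-0.794741285)/0.045319 = -1.534352
  sinθ=0.162849, cosθ=0.986651
  F = (M+m)·ẍ + m·l·cosθ·θ̈ − m·l·sinθ·θ̇² = 5.841270 + -0.183642 − 0.012477 = 5.645151
step 2→3:
  ẍ = (ẋ'−ẋ)/dt = (-0.987057930−-0.649452641)/0.045319 = -7.449531
  θ̈ = (θ̇'−θ̇)/dt = (-0.309802479−-0.864276584)/0.045319 = 12.234915
  sinθ=0.127215, cosθ=0.991875
  F = (M+m)·ẍ + m·l·cosθ·θ̈ − m·l·sinθ·θ̇² = -16.015940 + 1.472114 − 0.011527 = -14.555353
step 3→4:
  ẍ = (ẋ'−ẋ)/dt = (-1.006688433−-0.987057930)/0.045319 = -0.433163
  θ̈ = (θ̇'−θ̇)/dt = (-0.226507637−-0.309802479)/0.045319 = 1.837967
  sinθ=0.088278, cosθ=0.996096
  F = (M+m)·ẍ + m·l·cosθ·θ̈ − m·l·sinθ·θ̇² = -0.931268 + 0.222087 − 0.001028 = -0.710209
step 4→5:
  ẍ = (ẋ'−ẋ)/dt = (-0.781711899−-1.006688433)/0.045319 = 4.964287
  θ̈ = (θ̇'−θ̇)/dt = (-0.497540011−-0.226507637)/0.045319 = -5.980546
  sinθ=0.074284, cosθ=0.997237
  F = (M+m)·ẍ + m·l·cosθ·θ̈ − m·l·sinθ·θ̇² = 10.672850 + -0.723474 − 0.000462 = 9.948914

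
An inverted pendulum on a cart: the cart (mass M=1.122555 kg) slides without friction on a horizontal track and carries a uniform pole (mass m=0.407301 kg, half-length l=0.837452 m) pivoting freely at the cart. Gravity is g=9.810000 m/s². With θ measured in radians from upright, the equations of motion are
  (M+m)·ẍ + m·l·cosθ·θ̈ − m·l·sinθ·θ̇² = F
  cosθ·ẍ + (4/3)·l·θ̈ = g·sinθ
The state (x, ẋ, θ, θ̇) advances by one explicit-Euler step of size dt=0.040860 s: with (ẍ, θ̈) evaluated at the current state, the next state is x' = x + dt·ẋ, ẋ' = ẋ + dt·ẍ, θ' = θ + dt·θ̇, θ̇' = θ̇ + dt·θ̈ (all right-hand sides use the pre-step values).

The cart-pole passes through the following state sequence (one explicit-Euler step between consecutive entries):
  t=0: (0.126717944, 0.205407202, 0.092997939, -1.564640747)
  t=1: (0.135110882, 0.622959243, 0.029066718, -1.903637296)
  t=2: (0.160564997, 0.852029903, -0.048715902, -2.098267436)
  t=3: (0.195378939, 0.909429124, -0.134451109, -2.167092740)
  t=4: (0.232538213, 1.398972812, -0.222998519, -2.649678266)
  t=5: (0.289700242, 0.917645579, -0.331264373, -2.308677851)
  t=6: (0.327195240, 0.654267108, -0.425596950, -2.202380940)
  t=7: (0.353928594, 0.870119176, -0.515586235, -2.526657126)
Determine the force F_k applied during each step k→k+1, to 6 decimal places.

F_0 = 12.738513 N
F_1 = 6.916739 N
F_2 = 1.648373 N
F_3 = 14.551716 N
F_4 = -14.715808 N
F_5 = -8.430854 N
F_6 = 6.299343 N

step 0→1:
  ẍ = (ẋ'−ẋ)/dt = (0.622959243−0.205407202)/0.040860 = 10.219091
  θ̈ = (θ̇'−θ̇)/dt = (-1.903637296−-1.564640747)/0.040860 = -8.296538
  sinθ=0.092864, cosθ=0.995679
  F = (M+m)·ẍ + m·l·cosθ·θ̈ − m·l·sinθ·θ̇² = 15.633737 + -2.817679 − 0.077545 = 12.738513
step 1→2:
  ẍ = (ẋ'−ẋ)/dt = (0.852029903−0.622959243)/0.040860 = 5.606232
  θ̈ = (θ̇'−θ̇)/dt = (-2.098267436−-1.903637296)/0.040860 = -4.763342
  sinθ=0.029063, cosθ=0.999578
  F = (M+m)·ẍ + m·l·cosθ·θ̈ − m·l·sinθ·θ̇² = 8.576728 + -1.624066 − 0.035924 = 6.916739
step 2→3:
  ẍ = (ẋ'−ẋ)/dt = (0.909429124−0.852029903)/0.040860 = 1.404778
  θ̈ = (θ̇'−θ̇)/dt = (-2.167092740−-2.098267436)/0.040860 = -1.684418
  sinθ=-0.048697, cosθ=0.998814
  F = (M+m)·ẍ + m·l·cosθ·θ̈ − m·l·sinθ·θ̇² = 2.149108 + -0.573865 − -0.073130 = 1.648373
step 3→4:
  ẍ = (ẋ'−ẋ)/dt = (1.398972812−0.909429124)/0.040860 = 11.981001
  θ̈ = (θ̇'−θ̇)/dt = (-2.649678266−-2.167092740)/0.040860 = -11.810708
  sinθ=-0.134046, cosθ=0.990975
  F = (M+m)·ẍ + m·l·cosθ·θ̈ − m·l·sinθ·θ̇² = 18.329206 + -3.992216 − -0.214726 = 14.551716
step 4→5:
  ẍ = (ẋ'−ẋ)/dt = (0.917645579−1.398972812)/0.040860 = -11.779913
  θ̈ = (θ̇'−θ̇)/dt = (-2.308677851−-2.649678266)/0.040860 = 8.345580
  sinθ=-0.221155, cosθ=0.975239
  F = (M+m)·ẍ + m·l·cosθ·θ̈ − m·l·sinθ·θ̇² = -18.021570 + 2.776150 − -0.529612 = -14.715808
step 5→6:
  ẍ = (ẋ'−ẋ)/dt = (0.654267108−0.917645579)/0.040860 = -6.445875
  θ̈ = (θ̇'−θ̇)/dt = (-2.202380940−-2.308677851)/0.040860 = 2.601491
  sinθ=-0.325239, cosθ=0.945632
  F = (M+m)·ẍ + m·l·cosθ·θ̈ − m·l·sinθ·θ̇² = -9.861261 + 0.839112 − -0.591296 = -8.430854
step 6→7:
  ẍ = (ẋ'−ẋ)/dt = (0.870119176−0.654267108)/0.040860 = 5.282723
  θ̈ = (θ̇'−θ̇)/dt = (-2.526657126−-2.202380940)/0.040860 = -7.936275
  sinθ=-0.412865, cosθ=0.910792
  F = (M+m)·ẍ + m·l·cosθ·θ̈ − m·l·sinθ·θ̇² = 8.081806 + -2.465537 − -0.683074 = 6.299343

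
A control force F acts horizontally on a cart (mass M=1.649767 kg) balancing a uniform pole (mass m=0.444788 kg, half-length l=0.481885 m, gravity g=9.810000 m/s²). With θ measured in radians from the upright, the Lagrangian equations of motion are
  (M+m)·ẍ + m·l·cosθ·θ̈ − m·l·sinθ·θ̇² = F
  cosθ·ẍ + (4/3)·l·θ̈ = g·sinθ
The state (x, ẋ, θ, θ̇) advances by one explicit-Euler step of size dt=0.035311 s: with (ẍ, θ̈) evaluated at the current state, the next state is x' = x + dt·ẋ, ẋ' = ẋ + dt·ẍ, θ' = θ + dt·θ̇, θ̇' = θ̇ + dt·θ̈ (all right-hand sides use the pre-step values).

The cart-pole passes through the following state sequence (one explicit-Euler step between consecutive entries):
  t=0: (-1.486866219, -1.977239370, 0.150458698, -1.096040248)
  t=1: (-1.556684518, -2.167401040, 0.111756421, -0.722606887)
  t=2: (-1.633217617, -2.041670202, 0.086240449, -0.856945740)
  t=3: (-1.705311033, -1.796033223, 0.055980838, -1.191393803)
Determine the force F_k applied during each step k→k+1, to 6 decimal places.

F_0 = -9.077361 N
F_1 = 6.635193 N
F_2 = 12.534433 N

step 0→1:
  ẍ = (ẋ'−ẋ)/dt = (-2.167401040−-1.977239370)/0.035311 = -5.385338
  θ̈ = (θ̇'−θ̇)/dt = (-0.722606887−-1.096040248)/0.035311 = 10.575553
  sinθ=0.149892, cosθ=0.988702
  F = (M+m)·ẍ + m·l·cosθ·θ̈ − m·l·sinθ·θ̇² = -11.279887 + 2.241120 − 0.038595 = -9.077361
step 1→2:
  ẍ = (ẋ'−ẋ)/dt = (-2.041670202−-2.167401040)/0.035311 = 3.560671
  θ̈ = (θ̇'−θ̇)/dt = (-0.856945740−-0.722606887)/0.035311 = -3.804448
  sinθ=0.111524, cosθ=0.993762
  F = (M+m)·ẍ + m·l·cosθ·θ̈ − m·l·sinθ·θ̇² = 7.458020 + -0.810346 − 0.012482 = 6.635193
step 2→3:
  ẍ = (ẋ'−ẋ)/dt = (-1.796033223−-2.041670202)/0.035311 = 6.956387
  θ̈ = (θ̇'−θ̇)/dt = (-1.191393803−-0.856945740)/0.035311 = -9.471498
  sinθ=0.086134, cosθ=0.996284
  F = (M+m)·ẍ + m·l·cosθ·θ̈ − m·l·sinθ·θ̇² = 14.570535 + -2.022545 − 0.013557 = 12.534433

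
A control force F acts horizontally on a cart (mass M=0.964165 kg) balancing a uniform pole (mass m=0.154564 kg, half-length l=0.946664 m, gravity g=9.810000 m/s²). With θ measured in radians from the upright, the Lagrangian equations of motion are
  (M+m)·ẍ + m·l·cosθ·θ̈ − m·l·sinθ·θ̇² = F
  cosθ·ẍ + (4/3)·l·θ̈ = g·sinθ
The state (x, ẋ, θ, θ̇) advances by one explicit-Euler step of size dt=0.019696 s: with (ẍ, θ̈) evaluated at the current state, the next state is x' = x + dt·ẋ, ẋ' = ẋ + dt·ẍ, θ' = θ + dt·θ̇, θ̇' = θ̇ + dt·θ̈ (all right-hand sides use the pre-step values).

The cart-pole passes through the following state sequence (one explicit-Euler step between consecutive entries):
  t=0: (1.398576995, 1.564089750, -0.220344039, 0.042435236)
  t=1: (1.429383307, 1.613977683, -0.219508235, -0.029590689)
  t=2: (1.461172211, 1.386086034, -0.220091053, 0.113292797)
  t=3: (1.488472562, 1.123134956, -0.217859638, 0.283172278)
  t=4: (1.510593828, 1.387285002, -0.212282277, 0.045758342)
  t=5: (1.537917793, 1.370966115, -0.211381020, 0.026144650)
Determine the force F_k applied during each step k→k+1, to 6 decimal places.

step 0→1:
  ẍ = (ẋ'−ẋ)/dt = (1.613977683−1.564089750)/0.019696 = 2.532897
  θ̈ = (θ̇'−θ̇)/dt = (-0.029590689−0.042435236)/0.019696 = -3.656881
  sinθ=-0.218565, cosθ=0.975822
  F = (M+m)·ẍ + m·l·cosθ·θ̈ − m·l·sinθ·θ̇² = 2.833625 + -0.522139 − -0.000058 = 2.311544
step 1→2:
  ẍ = (ẋ'−ẋ)/dt = (1.386086034−1.613977683)/0.019696 = -11.570453
  θ̈ = (θ̇'−θ̇)/dt = (0.113292797−-0.029590689)/0.019696 = 7.254442
  sinθ=-0.217750, cosθ=0.976005
  F = (M+m)·ẍ + m·l·cosθ·θ̈ − m·l·sinθ·θ̇² = -12.944202 + 1.036001 − -0.000028 = -11.908173
step 2→3:
  ẍ = (ẋ'−ẋ)/dt = (1.123134956−1.386086034)/0.019696 = -13.350481
  θ̈ = (θ̇'−θ̇)/dt = (0.283172278−0.113292797)/0.019696 = 8.625075
  sinθ=-0.218318, cosθ=0.975878
  F = (M+m)·ẍ + m·l·cosθ·θ̈ − m·l·sinθ·θ̇² = -14.935570 + 1.231579 − -0.000410 = -13.703581
step 3→4:
  ẍ = (ẋ'−ẋ)/dt = (1.387285002−1.123134956)/0.019696 = 13.411355
  θ̈ = (θ̇'−θ̇)/dt = (0.045758342−0.283172278)/0.019696 = -12.053916
  sinθ=-0.216140, cosθ=0.976362
  F = (M+m)·ẍ + m·l·cosθ·θ̈ − m·l·sinθ·θ̇² = 15.003672 + -1.722041 − -0.002536 = 13.284167
step 4→5:
  ẍ = (ẋ'−ẋ)/dt = (1.370966115−1.387285002)/0.019696 = -0.828538
  θ̈ = (θ̇'−θ̇)/dt = (0.026144650−0.045758342)/0.019696 = -0.995821
  sinθ=-0.210691, cosθ=0.977553
  F = (M+m)·ẍ + m·l·cosθ·θ̈ − m·l·sinθ·θ̇² = -0.926910 + -0.142438 − -0.000065 = -1.069283

F_0 = 2.311544 N
F_1 = -11.908173 N
F_2 = -13.703581 N
F_3 = 13.284167 N
F_4 = -1.069283 N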